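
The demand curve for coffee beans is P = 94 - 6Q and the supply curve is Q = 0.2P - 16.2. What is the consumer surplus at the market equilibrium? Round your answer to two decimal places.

4.19

Rewriting supply in inverse form: P = 81 + 5Q.
Equilibrium: 94 - 6Q = 81 + 5Q, so Q* = 1.1818 and P* = 86.9091.
CS is the area between the demand curve and P* from 0 to Q*: (1/2)(1.1818)(7.0909) = 4.1901.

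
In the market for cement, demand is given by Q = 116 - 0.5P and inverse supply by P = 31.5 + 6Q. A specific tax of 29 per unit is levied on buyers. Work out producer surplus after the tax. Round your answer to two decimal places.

Rewriting demand in inverse form: P = 232 - 2Q.
Pre-tax equilibrium: 232 - 2Q = 31.5 + 6Q gives Q* = 25.0625, P* = 181.875.
A tax on buyers shifts demand down by 29: (232 - 29) - 2Q = 31.5 + 6Q, so Q_t = 21.4375. Buyers pay P_b = 189.125; sellers receive P_s = P_b - 29 = 160.125.
Producer surplus is the triangle above supply below P_s: (1/2)(21.4375)(160.125 - 31.5) = 1378.6992.

1378.70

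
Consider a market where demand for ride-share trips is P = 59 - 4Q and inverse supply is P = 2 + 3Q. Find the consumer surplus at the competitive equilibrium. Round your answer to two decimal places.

Equilibrium: 59 - 4Q = 2 + 3Q, so Q* = 8.1429 and P* = 26.4286.
Consumer surplus is the triangle under demand above P*: (1/2)(8.1429)(59 - 26.4286) = (1/2)(8.1429)(32.5714) = 132.6122.

132.61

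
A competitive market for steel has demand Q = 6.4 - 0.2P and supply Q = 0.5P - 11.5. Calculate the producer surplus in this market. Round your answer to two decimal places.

1.65

Rewriting demand in inverse form: P = 32 - 5Q.
Rewriting supply in inverse form: P = 23 + 2Q.
Setting demand equal to supply, 9 = 7Q, so Q* = 1.2857 and P* = 25.5714.
Producer surplus is the triangle above supply below P*: (1/2)(1.2857)(25.5714 - 23) = (1/2)(1.2857)(2.5714) = 1.6531.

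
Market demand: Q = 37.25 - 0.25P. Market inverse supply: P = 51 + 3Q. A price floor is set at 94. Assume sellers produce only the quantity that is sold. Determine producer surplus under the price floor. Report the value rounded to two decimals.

307.66

Rewriting demand in inverse form: P = 149 - 4Q.
Without the control, 149 - 4Q = 51 + 3Q so Q* = 14 and P* = 93.
At the floor price 94, quantity demanded is (149 - 94)/4 = 13.75; demand is the short side, so Q = 13.75 trades at P = 94.
The supply price at Q = 13.75 is 92.25. PS is the trapezoid between 94 and supply over [0, 13.75]: (1/2)[(94 - 51) + (94 - 92.25)](13.75) = 307.6562.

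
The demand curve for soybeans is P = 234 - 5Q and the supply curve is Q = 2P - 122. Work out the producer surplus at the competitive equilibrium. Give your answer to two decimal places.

Rewriting supply in inverse form: P = 61 + 0.5Q.
Setting demand equal to supply, 173 = 5.5Q, so Q* = 31.4545 and P* = 76.7273.
PS is the area between P* and the supply curve from 0 to Q*: (1/2)(31.4545)(15.7273) = 247.3471.

247.35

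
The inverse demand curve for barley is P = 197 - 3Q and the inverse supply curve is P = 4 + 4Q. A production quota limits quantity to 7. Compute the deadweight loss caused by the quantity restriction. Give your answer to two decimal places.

Unrestricted equilibrium: Q* = (197 - 4)/(3 + 4) = 27.5714.
At Q = 7 the demand price is 197 - 3(7) = 176 and the supply price is 4 + 4(7) = 32.
DWL = (1/2)(gap between curves at 7) x (Q* - 7) = (1/2)(144)(20.5714) = 1481.1429.

1481.14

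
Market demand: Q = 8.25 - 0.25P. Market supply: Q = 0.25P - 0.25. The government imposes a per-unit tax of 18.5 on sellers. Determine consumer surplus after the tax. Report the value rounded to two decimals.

Rewriting demand in inverse form: P = 33 - 4Q.
Rewriting supply in inverse form: P = 1 + 4Q.
Pre-tax equilibrium: 33 - 4Q = 1 + 4Q gives Q* = 4, P* = 17.
With the tax, sellers need 18.5 more per unit: 33 - 4Q = 1 + 4Q + 18.5, so Q_t = 1.6875. Buyers pay P_b = 26.25; sellers receive P_s = P_b - 18.5 = 7.75.
CS = (1/2)(Q_t)(33 - P_b) = (1/2)(1.6875)(6.75) = 5.6953.

5.70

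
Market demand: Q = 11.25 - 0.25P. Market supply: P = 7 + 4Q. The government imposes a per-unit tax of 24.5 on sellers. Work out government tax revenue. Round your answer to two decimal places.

41.34

Rewriting demand in inverse form: P = 45 - 4Q.
Pre-tax equilibrium: 45 - 4Q = 7 + 4Q gives Q* = 4.75, P* = 26.
With the tax, sellers need 24.5 more per unit: 45 - 4Q = 7 + 4Q + 24.5, so Q_t = 1.6875. Buyers pay P_b = 38.25; sellers receive P_s = P_b - 24.5 = 13.75.
Revenue is the tax times quantity traded: 24.5 x 1.6875 = 41.3438.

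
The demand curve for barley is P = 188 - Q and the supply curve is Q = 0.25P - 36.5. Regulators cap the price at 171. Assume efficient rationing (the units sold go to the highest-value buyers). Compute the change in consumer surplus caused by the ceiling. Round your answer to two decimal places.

Rewriting supply in inverse form: P = 146 + 4Q.
Without the control, 188 - Q = 146 + 4Q so Q* = 8.4 and P* = 179.6.
At P = 171, sellers supply (171 - 146)/4 = 6.25 while buyers want more, so the quantity traded is 6.25 at price 171.
CS goes from (1/2)(8.4)(8.4) = 35.28 to 86.7188 (computed as (188 - 171)(6.25) - (1/2)(1)(6.25)^2), a change of 51.4387.

51.44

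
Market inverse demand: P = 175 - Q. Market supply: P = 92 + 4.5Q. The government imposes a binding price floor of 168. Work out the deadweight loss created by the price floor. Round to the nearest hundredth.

Without the control, 175 - Q = 92 + 4.5Q so Q* = 15.0909 and P* = 159.9091.
At the floor price 168, quantity demanded is (175 - 168)/1 = 7; demand is the short side, so Q = 7 trades at P = 168.
The lost-trades triangle has base Q* - 7 = 8.0909 and height equal to the gap between the curves at Q = 7, which is 168 - 123.5 = 44.5. DWL = (1/2)(8.0909)(44.5) = 180.0227.

180.02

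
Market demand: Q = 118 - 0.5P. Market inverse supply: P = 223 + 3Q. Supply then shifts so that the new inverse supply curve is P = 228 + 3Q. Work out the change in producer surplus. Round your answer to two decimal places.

Rewriting demand in inverse form: P = 236 - 2Q.
Initial equilibrium: Q_0 = 2.6, P_0 = 230.8; CS_0 = (1/2)(2.6)(5.2) = 6.76, PS_0 = (1/2)(2.6)(7.8) = 10.14.
New equilibrium: 236 - 2Q = 228 + 3Q gives Q_1 = 1.6, P_1 = 232.8; CS_1 = 2.56, PS_1 = 3.84.
Change in producer surplus = 3.84 - 10.14 = -6.3.

-6.30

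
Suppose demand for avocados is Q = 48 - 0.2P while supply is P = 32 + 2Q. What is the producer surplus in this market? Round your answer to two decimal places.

Rewriting demand in inverse form: P = 240 - 5Q.
Setting demand equal to supply, 208 = 7Q, so Q* = 29.7143 and P* = 91.4286.
The supply curve's price intercept is 32, so PS = (1/2)(Q*)(P* - 32) = (1/2)(29.7143)(59.4286) = 882.9388.

882.94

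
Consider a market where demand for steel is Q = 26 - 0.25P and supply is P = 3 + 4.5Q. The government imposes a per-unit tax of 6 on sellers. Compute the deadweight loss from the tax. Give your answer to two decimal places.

2.12

Rewriting demand in inverse form: P = 104 - 4Q.
Without the tax, 104 - 4Q = 3 + 4.5Q so Q* = 11.8824 and P* = 56.4706.
A tax on sellers shifts supply up by 6: 104 - 4Q = 3 + 4.5Q + 6, so Q_t = 11.1765. Buyers pay P_b = 59.2941; sellers receive P_s = P_b - 6 = 53.2941.
Deadweight loss is the triangle between the curves from Q_t to Q*: (1/2)(11.8824 - 11.1765)(6) = 2.1176.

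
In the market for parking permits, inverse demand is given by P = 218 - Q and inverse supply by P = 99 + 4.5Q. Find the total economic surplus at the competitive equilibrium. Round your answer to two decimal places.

Setting demand equal to supply, 119 = 5.5Q, so Q* = 21.6364 and P* = 196.3636.
CS = (1/2)(21.6364)(21.6364) = 234.0661 and PS = (1/2)(21.6364)(97.3636) = 1053.2975, so total surplus = 1287.3636.

1287.36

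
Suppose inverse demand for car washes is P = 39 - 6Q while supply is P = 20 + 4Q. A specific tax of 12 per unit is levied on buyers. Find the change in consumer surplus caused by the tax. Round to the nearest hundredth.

-9.36

Without the tax, 39 - 6Q = 20 + 4Q so Q* = 1.9 and P* = 27.6.
A tax on buyers shifts demand down by 12: (39 - 12) - 6Q = 20 + 4Q, so Q_t = 0.7. Buyers pay P_b = 34.8; sellers receive P_s = P_b - 12 = 22.8.
Consumers lose the trapezoid between P* and P_b out to Q_t plus the triangle from Q_t to Q*: change in CS = 1.47 - 10.83 = -9.36.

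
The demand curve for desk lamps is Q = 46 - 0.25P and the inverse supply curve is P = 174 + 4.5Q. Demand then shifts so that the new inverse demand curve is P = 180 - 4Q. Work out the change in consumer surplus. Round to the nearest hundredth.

-1.77

Rewriting demand in inverse form: P = 184 - 4Q.
Initial equilibrium: Q_0 = 1.1765, P_0 = 179.2941; CS_0 = (1/2)(1.1765)(4.7059) = 2.7682, PS_0 = (1/2)(1.1765)(5.2941) = 3.1142.
New equilibrium: 180 - 4Q = 174 + 4.5Q gives Q_1 = 0.7059, P_1 = 177.1765; CS_1 = 0.9965, PS_1 = 1.1211.
Change in consumer surplus = 0.9965 - 2.7682 = -1.7716.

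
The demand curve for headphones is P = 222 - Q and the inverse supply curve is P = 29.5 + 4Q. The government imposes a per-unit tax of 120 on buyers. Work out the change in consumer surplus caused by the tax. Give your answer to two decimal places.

-636.00

Without the tax, 222 - Q = 29.5 + 4Q so Q* = 38.5 and P* = 183.5.
With the tax, buyers' net willingness to pay falls by 120: (222 - 120) - Q = 29.5 + 4Q, so Q_t = 14.5. Buyers pay P_b = 207.5; sellers receive P_s = P_b - 120 = 87.5.
CS falls from (1/2)(38.5)(38.5) = 741.125 to (1/2)(14.5)(14.5) = 105.125, a change of -636.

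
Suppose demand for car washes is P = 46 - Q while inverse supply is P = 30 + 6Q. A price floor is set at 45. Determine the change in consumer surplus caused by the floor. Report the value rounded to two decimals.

Without the control, 46 - Q = 30 + 6Q so Q* = 2.2857 and P* = 43.7143.
At the floor price 45, quantity demanded is (46 - 45)/1 = 1; demand is the short side, so Q = 1 trades at P = 45.
CS goes from (1/2)(2.2857)(2.2857) = 2.6122 to 0.5 (computed as (46 - 45)(1) - (1/2)(1)(1)^2), a change of -2.1122.

-2.11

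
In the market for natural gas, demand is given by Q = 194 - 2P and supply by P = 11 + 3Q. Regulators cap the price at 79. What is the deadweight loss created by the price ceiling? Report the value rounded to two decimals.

6.35

Rewriting demand in inverse form: P = 97 - 0.5Q.
Free-market equilibrium: 97 - 0.5Q = 11 + 3Q gives Q* = 24.5714, P* = 84.7143.
At the ceiling price 79, quantity supplied is (79 - 11)/3 = 22.6667; supply is the short side, so Q = 22.6667 trades at P = 79.
The lost-trades triangle has base Q* - 22.6667 = 1.9048 and height equal to the gap between the curves at Q = 22.6667, which is 85.6667 - 79 = 6.6667. DWL = (1/2)(1.9048)(6.6667) = 6.3492.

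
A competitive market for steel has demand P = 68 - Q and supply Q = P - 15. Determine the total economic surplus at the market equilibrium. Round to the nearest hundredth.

Rewriting supply in inverse form: P = 15 + Q.
Equilibrium: 68 - Q = 15 + Q, so Q* = 26.5 and P* = 41.5.
CS = (1/2)(26.5)(26.5) = 351.125 and PS = (1/2)(26.5)(26.5) = 351.125, so total surplus = 702.25.

702.25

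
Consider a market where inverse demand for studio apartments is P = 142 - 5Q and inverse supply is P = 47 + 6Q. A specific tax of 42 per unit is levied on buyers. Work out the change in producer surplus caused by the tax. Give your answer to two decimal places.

Pre-tax equilibrium: 142 - 5Q = 47 + 6Q gives Q* = 8.6364, P* = 98.8182.
With the tax, buyers' net willingness to pay falls by 42: (142 - 42) - 5Q = 47 + 6Q, so Q_t = 4.8182. Buyers pay P_b = 117.9091; sellers receive P_s = P_b - 42 = 75.9091.
PS falls from (1/2)(8.6364)(51.8182) = 223.7603 to (1/2)(4.8182)(28.9091) = 69.6446, a change of -154.1157.

-154.12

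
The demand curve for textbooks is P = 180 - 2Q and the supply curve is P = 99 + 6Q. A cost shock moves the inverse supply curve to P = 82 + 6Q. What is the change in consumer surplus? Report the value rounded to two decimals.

Initial equilibrium: Q_0 = 10.125, P_0 = 159.75; CS_0 = (1/2)(10.125)(20.25) = 102.5156, PS_0 = (1/2)(10.125)(60.75) = 307.5469.
New equilibrium: 180 - 2Q = 82 + 6Q gives Q_1 = 12.25, P_1 = 155.5; CS_1 = 150.0625, PS_1 = 450.1875.
Change in consumer surplus = 150.0625 - 102.5156 = 47.5469.

47.55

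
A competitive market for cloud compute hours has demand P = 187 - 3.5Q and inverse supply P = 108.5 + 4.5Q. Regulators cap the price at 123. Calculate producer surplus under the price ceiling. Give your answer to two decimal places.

Without the control, 187 - 3.5Q = 108.5 + 4.5Q so Q* = 9.8125 and P* = 152.6562.
At the ceiling price 123, quantity supplied is (123 - 108.5)/4.5 = 3.2222; supply is the short side, so Q = 3.2222 trades at P = 123.
PS is the triangle above supply below 123: (1/2)(3.2222)(123 - 108.5) = 23.3611.

23.36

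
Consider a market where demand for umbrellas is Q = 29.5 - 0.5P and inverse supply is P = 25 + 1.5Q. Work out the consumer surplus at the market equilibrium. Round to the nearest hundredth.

Rewriting demand in inverse form: P = 59 - 2Q.
Equilibrium: 59 - 2Q = 25 + 1.5Q, so Q* = 9.7143 and P* = 39.5714.
CS is the area between the demand curve and P* from 0 to Q*: (1/2)(9.7143)(19.4286) = 94.3673.

94.37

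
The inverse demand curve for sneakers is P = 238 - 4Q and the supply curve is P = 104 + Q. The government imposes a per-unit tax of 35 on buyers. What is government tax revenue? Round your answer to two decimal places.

693.00

Without the tax, 238 - 4Q = 104 + Q so Q* = 26.8 and P* = 130.8.
With the tax, buyers' net willingness to pay falls by 35: (238 - 35) - 4Q = 104 + Q, so Q_t = 19.8. Buyers pay P_b = 158.8; sellers receive P_s = P_b - 35 = 123.8.
Tax revenue = t x Q_t = 35 x 19.8 = 693.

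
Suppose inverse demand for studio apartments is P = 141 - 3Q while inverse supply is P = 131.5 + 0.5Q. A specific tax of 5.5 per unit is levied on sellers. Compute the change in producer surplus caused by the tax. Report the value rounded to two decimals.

Without the tax, 141 - 3Q = 131.5 + 0.5Q so Q* = 2.7143 and P* = 132.8571.
A tax on sellers shifts supply up by 5.5: 141 - 3Q = 131.5 + 0.5Q + 5.5, so Q_t = 1.1429. Buyers pay P_b = 137.5714; sellers receive P_s = P_b - 5.5 = 132.0714.
PS falls from (1/2)(2.7143)(1.3571) = 1.8418 to (1/2)(1.1429)(0.5714) = 0.3265, a change of -1.5153.

-1.52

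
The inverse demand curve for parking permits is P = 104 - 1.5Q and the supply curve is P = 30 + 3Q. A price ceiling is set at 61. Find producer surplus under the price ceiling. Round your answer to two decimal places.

160.17

Without the control, 104 - 1.5Q = 30 + 3Q so Q* = 16.4444 and P* = 79.3333.
At the ceiling price 61, quantity supplied is (61 - 30)/3 = 10.3333; supply is the short side, so Q = 10.3333 trades at P = 61.
PS is the triangle above supply below 61: (1/2)(10.3333)(61 - 30) = 160.1667.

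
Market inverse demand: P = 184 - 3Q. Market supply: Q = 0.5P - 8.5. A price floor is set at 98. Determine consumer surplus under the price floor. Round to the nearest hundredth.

1232.67

Rewriting supply in inverse form: P = 17 + 2Q.
Free-market equilibrium: 184 - 3Q = 17 + 2Q gives Q* = 33.4, P* = 83.8.
At P = 98, buyers demand (184 - 98)/3 = 28.6667 while sellers would supply more, so the quantity traded is 28.6667 at price 98.
CS is the triangle under demand above 98: (1/2)(28.6667)(184 - 98) = 1232.6667.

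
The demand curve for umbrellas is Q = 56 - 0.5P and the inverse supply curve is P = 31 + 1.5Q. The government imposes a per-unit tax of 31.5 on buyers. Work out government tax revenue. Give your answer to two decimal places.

445.50

Rewriting demand in inverse form: P = 112 - 2Q.
Pre-tax equilibrium: 112 - 2Q = 31 + 1.5Q gives Q* = 23.1429, P* = 65.7143.
With the tax, buyers' net willingness to pay falls by 31.5: (112 - 31.5) - 2Q = 31 + 1.5Q, so Q_t = 14.1429. Buyers pay P_b = 83.7143; sellers receive P_s = P_b - 31.5 = 52.2143.
Tax revenue = t x Q_t = 31.5 x 14.1429 = 445.5.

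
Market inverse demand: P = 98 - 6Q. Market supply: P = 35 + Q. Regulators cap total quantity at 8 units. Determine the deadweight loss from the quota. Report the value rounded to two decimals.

3.50

Unrestricted equilibrium: Q* = (98 - 35)/(6 + 1) = 9.
At Q = 8 the demand price is 98 - 6(8) = 50 and the supply price is 35 + (8) = 43.
DWL = (1/2)(gap between curves at 8) x (Q* - 8) = (1/2)(7)(1) = 3.5.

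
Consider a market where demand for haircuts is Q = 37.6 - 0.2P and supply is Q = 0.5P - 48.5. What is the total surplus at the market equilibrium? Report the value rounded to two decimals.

591.50

Rewriting demand in inverse form: P = 188 - 5Q.
Rewriting supply in inverse form: P = 97 + 2Q.
Setting demand equal to supply, 91 = 7Q, so Q* = 13 and P* = 123.
Total surplus is the full triangle between the curves from 0 to Q*: (1/2)(13)(188 - 97) = 591.5.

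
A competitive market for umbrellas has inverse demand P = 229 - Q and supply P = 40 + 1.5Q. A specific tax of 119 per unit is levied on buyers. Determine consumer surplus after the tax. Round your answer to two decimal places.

Without the tax, 229 - Q = 40 + 1.5Q so Q* = 75.6 and P* = 153.4.
With the tax, buyers' net willingness to pay falls by 119: (229 - 119) - Q = 40 + 1.5Q, so Q_t = 28. Buyers pay P_b = 201; sellers receive P_s = P_b - 119 = 82.
Consumer surplus is the triangle under demand above P_b: (1/2)(28)(229 - 201) = 392.

392.00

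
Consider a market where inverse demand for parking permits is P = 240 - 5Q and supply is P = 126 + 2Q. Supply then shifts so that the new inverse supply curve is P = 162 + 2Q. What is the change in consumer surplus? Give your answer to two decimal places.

Initial equilibrium: Q_0 = 16.2857, P_0 = 158.5714; CS_0 = (1/2)(16.2857)(81.4286) = 663.0612, PS_0 = (1/2)(16.2857)(32.5714) = 265.2245.
New equilibrium: 240 - 5Q = 162 + 2Q gives Q_1 = 11.1429, P_1 = 184.2857; CS_1 = 310.4082, PS_1 = 124.1633.
Change in consumer surplus = 310.4082 - 663.0612 = -352.6531.

-352.65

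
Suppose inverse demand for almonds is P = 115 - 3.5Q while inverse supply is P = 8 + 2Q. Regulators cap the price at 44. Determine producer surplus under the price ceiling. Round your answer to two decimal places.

324.00

Free-market equilibrium: 115 - 3.5Q = 8 + 2Q gives Q* = 19.4545, P* = 46.9091.
At the ceiling price 44, quantity supplied is (44 - 8)/2 = 18; supply is the short side, so Q = 18 trades at P = 44.
PS is the triangle above supply below 44: (1/2)(18)(44 - 8) = 324.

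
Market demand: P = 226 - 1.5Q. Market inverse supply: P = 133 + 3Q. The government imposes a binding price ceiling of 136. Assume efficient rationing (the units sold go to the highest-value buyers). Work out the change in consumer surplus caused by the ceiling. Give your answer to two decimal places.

-231.08

Without the control, 226 - 1.5Q = 133 + 3Q so Q* = 20.6667 and P* = 195.
At P = 136, sellers supply (136 - 133)/3 = 1 while buyers want more, so the quantity traded is 1 at price 136.
CS goes from (1/2)(20.6667)(31) = 320.3333 to 89.25 (computed as (226 - 136)(1) - (1/2)(1.5)(1)^2), a change of -231.0833.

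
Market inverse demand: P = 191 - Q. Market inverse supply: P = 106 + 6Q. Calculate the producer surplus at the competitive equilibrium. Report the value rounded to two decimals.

Set 191 - Q = 106 + 6Q, which gives 85 = 7Q, so Q* = 12.1429 and P* = 191 - (12.1429) = 178.8571.
The supply curve's price intercept is 106, so PS = (1/2)(Q*)(P* - 106) = (1/2)(12.1429)(72.8571) = 442.3469.

442.35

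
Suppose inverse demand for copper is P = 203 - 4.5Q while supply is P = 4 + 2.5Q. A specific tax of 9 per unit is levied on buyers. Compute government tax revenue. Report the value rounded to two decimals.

244.29

Without the tax, 203 - 4.5Q = 4 + 2.5Q so Q* = 28.4286 and P* = 75.0714.
A tax on buyers shifts demand down by 9: (203 - 9) - 4.5Q = 4 + 2.5Q, so Q_t = 27.1429. Buyers pay P_b = 80.8571; sellers receive P_s = P_b - 9 = 71.8571.
Revenue is the tax times quantity traded: 9 x 27.1429 = 244.2857.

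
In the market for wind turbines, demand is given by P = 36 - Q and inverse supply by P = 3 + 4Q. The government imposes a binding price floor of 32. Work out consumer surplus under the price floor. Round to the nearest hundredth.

Free-market equilibrium: 36 - Q = 3 + 4Q gives Q* = 6.6, P* = 29.4.
At P = 32, buyers demand (36 - 32)/1 = 4 while sellers would supply more, so the quantity traded is 4 at price 32.
CS is the triangle under demand above 32: (1/2)(4)(36 - 32) = 8.

8.00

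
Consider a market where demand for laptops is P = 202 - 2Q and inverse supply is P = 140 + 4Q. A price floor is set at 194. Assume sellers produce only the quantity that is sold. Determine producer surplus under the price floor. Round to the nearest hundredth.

184.00

Free-market equilibrium: 202 - 2Q = 140 + 4Q gives Q* = 10.3333, P* = 181.3333.
At P = 194, buyers demand (202 - 194)/2 = 4 while sellers would supply more, so the quantity traded is 4 at price 194.
The supply price at Q = 4 is 156. PS is the trapezoid between 194 and supply over [0, 4]: (1/2)[(194 - 140) + (194 - 156)](4) = 184.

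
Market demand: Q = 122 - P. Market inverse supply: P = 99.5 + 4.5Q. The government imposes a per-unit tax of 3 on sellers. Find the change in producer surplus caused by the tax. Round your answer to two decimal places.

Rewriting demand in inverse form: P = 122 - Q.
Without the tax, 122 - Q = 99.5 + 4.5Q so Q* = 4.0909 and P* = 117.9091.
A tax on sellers shifts supply up by 3: 122 - Q = 99.5 + 4.5Q + 3, so Q_t = 3.5455. Buyers pay P_b = 118.4545; sellers receive P_s = P_b - 3 = 115.4545.
PS falls from (1/2)(4.0909)(18.4091) = 37.655 to (1/2)(3.5455)(15.9545) = 28.2831, a change of -9.3719.

-9.37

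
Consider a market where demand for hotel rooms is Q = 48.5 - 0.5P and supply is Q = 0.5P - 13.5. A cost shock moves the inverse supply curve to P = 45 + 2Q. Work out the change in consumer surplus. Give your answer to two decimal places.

-137.25

Rewriting demand in inverse form: P = 97 - 2Q.
Rewriting supply in inverse form: P = 27 + 2Q.
Initial equilibrium: Q_0 = 17.5, P_0 = 62; CS_0 = (1/2)(17.5)(35) = 306.25, PS_0 = (1/2)(17.5)(35) = 306.25.
New equilibrium: 97 - 2Q = 45 + 2Q gives Q_1 = 13, P_1 = 71; CS_1 = 169, PS_1 = 169.
Change in consumer surplus = 169 - 306.25 = -137.25.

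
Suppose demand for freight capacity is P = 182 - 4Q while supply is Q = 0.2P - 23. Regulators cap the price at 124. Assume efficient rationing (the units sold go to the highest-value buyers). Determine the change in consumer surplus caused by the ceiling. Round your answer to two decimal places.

-12.92

Rewriting supply in inverse form: P = 115 + 5Q.
Without the control, 182 - 4Q = 115 + 5Q so Q* = 7.4444 and P* = 152.2222.
At P = 124, sellers supply (124 - 115)/5 = 1.8 while buyers want more, so the quantity traded is 1.8 at price 124.
CS goes from (1/2)(7.4444)(29.7778) = 110.8395 to 97.92 (computed as (182 - 124)(1.8) - (1/2)(4)(1.8)^2), a change of -12.9195.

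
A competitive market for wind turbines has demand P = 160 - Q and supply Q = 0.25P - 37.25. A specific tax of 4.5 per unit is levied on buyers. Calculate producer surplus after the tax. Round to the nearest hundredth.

Rewriting supply in inverse form: P = 149 + 4Q.
Without the tax, 160 - Q = 149 + 4Q so Q* = 2.2 and P* = 157.8.
A tax on buyers shifts demand down by 4.5: (160 - 4.5) - Q = 149 + 4Q, so Q_t = 1.3. Buyers pay P_b = 158.7; sellers receive P_s = P_b - 4.5 = 154.2.
PS = (1/2)(Q_t)(P_s - 149) = (1/2)(1.3)(5.2) = 3.38.

3.38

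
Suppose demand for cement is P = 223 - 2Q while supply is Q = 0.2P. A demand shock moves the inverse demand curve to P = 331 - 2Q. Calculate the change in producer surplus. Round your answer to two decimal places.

3052.65

Rewriting supply in inverse form: P = 5Q.
Initial equilibrium: Q_0 = 31.8571, P_0 = 159.2857; CS_0 = (1/2)(31.8571)(63.7143) = 1014.8776, PS_0 = (1/2)(31.8571)(159.2857) = 2537.1939.
New equilibrium: 331 - 2Q = 5Q gives Q_1 = 47.2857, P_1 = 236.4286; CS_1 = 2235.9388, PS_1 = 5589.8469.
Change in producer surplus = 5589.8469 - 2537.1939 = 3052.6531.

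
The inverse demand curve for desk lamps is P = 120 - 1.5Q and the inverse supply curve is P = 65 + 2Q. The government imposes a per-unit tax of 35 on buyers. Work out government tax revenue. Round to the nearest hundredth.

200.00

Without the tax, 120 - 1.5Q = 65 + 2Q so Q* = 15.7143 and P* = 96.4286.
With the tax, buyers' net willingness to pay falls by 35: (120 - 35) - 1.5Q = 65 + 2Q, so Q_t = 5.7143. Buyers pay P_b = 111.4286; sellers receive P_s = P_b - 35 = 76.4286.
Revenue is the tax times quantity traded: 35 x 5.7143 = 200.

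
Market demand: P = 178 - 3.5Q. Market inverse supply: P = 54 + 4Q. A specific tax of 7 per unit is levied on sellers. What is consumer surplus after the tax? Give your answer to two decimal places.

425.88

Without the tax, 178 - 3.5Q = 54 + 4Q so Q* = 16.5333 and P* = 120.1333.
With the tax, sellers need 7 more per unit: 178 - 3.5Q = 54 + 4Q + 7, so Q_t = 15.6. Buyers pay P_b = 123.4; sellers receive P_s = P_b - 7 = 116.4.
CS = (1/2)(Q_t)(178 - P_b) = (1/2)(15.6)(54.6) = 425.88.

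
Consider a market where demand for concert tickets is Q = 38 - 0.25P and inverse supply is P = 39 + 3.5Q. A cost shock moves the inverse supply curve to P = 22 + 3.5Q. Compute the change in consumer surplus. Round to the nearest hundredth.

Rewriting demand in inverse form: P = 152 - 4Q.
Initial equilibrium: Q_0 = 15.0667, P_0 = 91.7333; CS_0 = (1/2)(15.0667)(60.2667) = 454.0089, PS_0 = (1/2)(15.0667)(52.7333) = 397.2578.
New equilibrium: 152 - 4Q = 22 + 3.5Q gives Q_1 = 17.3333, P_1 = 82.6667; CS_1 = 600.8889, PS_1 = 525.7778.
Change in consumer surplus = 600.8889 - 454.0089 = 146.88.

146.88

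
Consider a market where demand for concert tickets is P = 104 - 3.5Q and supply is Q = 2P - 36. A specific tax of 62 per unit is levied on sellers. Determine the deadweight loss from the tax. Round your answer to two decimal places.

480.50

Rewriting supply in inverse form: P = 18 + 0.5Q.
Pre-tax equilibrium: 104 - 3.5Q = 18 + 0.5Q gives Q* = 21.5, P* = 28.75.
With the tax, sellers need 62 more per unit: 104 - 3.5Q = 18 + 0.5Q + 62, so Q_t = 6. Buyers pay P_b = 83; sellers receive P_s = P_b - 62 = 21.
Deadweight loss is the triangle between the curves from Q_t to Q*: (1/2)(21.5 - 6)(62) = 480.5.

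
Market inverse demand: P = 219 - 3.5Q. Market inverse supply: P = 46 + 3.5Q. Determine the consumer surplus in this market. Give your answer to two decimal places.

Equilibrium: 219 - 3.5Q = 46 + 3.5Q, so Q* = 24.7143 and P* = 132.5.
Consumer surplus is the triangle under demand above P*: (1/2)(24.7143)(219 - 132.5) = (1/2)(24.7143)(86.5) = 1068.8929.

1068.89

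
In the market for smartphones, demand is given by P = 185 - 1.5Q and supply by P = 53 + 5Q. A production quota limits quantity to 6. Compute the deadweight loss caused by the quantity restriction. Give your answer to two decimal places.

Without the quota, 185 - 1.5Q = 53 + 5Q gives Q* = 20.3077.
At Q = 6 the demand price is 185 - 1.5(6) = 176 and the supply price is 53 + 5(6) = 83.
Deadweight loss is the triangle between the curves from 6 to 20.3077: (1/2)(176 - 83)(20.3077 - 6) = 665.3077.

665.31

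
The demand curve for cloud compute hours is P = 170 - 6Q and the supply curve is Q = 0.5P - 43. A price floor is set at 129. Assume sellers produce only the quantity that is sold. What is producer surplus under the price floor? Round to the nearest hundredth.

247.14

Rewriting supply in inverse form: P = 86 + 2Q.
Without the control, 170 - 6Q = 86 + 2Q so Q* = 10.5 and P* = 107.
At the floor price 129, quantity demanded is (170 - 129)/6 = 6.8333; demand is the short side, so Q = 6.8333 trades at P = 129.
The supply price at Q = 6.8333 is 99.6667. PS is the trapezoid between 129 and supply over [0, 6.8333]: (1/2)[(129 - 86) + (129 - 99.6667)](6.8333) = 247.1389.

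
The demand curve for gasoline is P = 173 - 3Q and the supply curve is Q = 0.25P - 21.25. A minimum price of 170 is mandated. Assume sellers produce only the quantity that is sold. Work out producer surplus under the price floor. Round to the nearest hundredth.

Rewriting supply in inverse form: P = 85 + 4Q.
Without the control, 173 - 3Q = 85 + 4Q so Q* = 12.5714 and P* = 135.2857.
At P = 170, buyers demand (173 - 170)/3 = 1 while sellers would supply more, so the quantity traded is 1 at price 170.
The supply price at Q = 1 is 89. PS is the trapezoid between 170 and supply over [0, 1]: (1/2)[(170 - 85) + (170 - 89)](1) = 83.

83.00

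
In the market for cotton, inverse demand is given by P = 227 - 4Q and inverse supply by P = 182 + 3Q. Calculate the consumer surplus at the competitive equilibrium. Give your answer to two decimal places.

Equilibrium: 227 - 4Q = 182 + 3Q, so Q* = 6.4286 and P* = 201.2857.
CS is the area between the demand curve and P* from 0 to Q*: (1/2)(6.4286)(25.7143) = 82.6531.

82.65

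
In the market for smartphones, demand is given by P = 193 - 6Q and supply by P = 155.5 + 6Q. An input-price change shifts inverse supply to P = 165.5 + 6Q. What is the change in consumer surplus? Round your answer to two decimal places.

-13.54

Initial equilibrium: Q_0 = 3.125, P_0 = 174.25; CS_0 = (1/2)(3.125)(18.75) = 29.2969, PS_0 = (1/2)(3.125)(18.75) = 29.2969.
New equilibrium: 193 - 6Q = 165.5 + 6Q gives Q_1 = 2.2917, P_1 = 179.25; CS_1 = 15.7552, PS_1 = 15.7552.
Change in consumer surplus = 15.7552 - 29.2969 = -13.5417.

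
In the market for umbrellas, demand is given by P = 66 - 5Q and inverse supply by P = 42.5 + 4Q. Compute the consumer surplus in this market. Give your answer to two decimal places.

17.04

Set 66 - 5Q = 42.5 + 4Q, which gives 23.5 = 9Q, so Q* = 2.6111 and P* = 66 - 5(2.6111) = 52.9444.
CS is the area between the demand curve and P* from 0 to Q*: (1/2)(2.6111)(13.0556) = 17.0448.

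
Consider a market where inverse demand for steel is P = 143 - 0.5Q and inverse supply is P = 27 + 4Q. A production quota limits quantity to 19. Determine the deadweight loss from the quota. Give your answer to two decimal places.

Unrestricted equilibrium: Q* = (143 - 27)/(0.5 + 4) = 25.7778.
At Q = 19 the demand price is 143 - 0.5(19) = 133.5 and the supply price is 27 + 4(19) = 103.
DWL = (1/2)(gap between curves at 19) x (Q* - 19) = (1/2)(30.5)(6.7778) = 103.3611.

103.36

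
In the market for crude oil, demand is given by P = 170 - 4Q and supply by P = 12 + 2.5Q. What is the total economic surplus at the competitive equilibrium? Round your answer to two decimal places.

1920.31

Equilibrium: 170 - 4Q = 12 + 2.5Q, so Q* = 24.3077 and P* = 72.7692.
Total surplus is the full triangle between the curves from 0 to Q*: (1/2)(24.3077)(170 - 12) = 1920.3077.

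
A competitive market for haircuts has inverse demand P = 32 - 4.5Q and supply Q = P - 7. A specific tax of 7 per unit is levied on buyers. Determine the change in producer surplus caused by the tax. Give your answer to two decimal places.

Rewriting supply in inverse form: P = 7 + Q.
Without the tax, 32 - 4.5Q = 7 + Q so Q* = 4.5455 and P* = 11.5455.
A tax on buyers shifts demand down by 7: (32 - 7) - 4.5Q = 7 + Q, so Q_t = 3.2727. Buyers pay P_b = 17.2727; sellers receive P_s = P_b - 7 = 10.2727.
Producers lose the trapezoid between P_s and P* out to Q_t plus the triangle from Q_t to Q*: change in PS = 5.3554 - 10.3306 = -4.9752.

-4.98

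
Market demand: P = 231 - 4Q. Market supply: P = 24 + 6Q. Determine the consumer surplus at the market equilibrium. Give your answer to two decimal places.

856.98

Set 231 - 4Q = 24 + 6Q, which gives 207 = 10Q, so Q* = 20.7 and P* = 231 - 4(20.7) = 148.2.
CS is the area between the demand curve and P* from 0 to Q*: (1/2)(20.7)(82.8) = 856.98.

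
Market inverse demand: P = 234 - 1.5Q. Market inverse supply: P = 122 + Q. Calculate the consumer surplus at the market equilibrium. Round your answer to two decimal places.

Setting demand equal to supply, 112 = 2.5Q, so Q* = 44.8 and P* = 166.8.
Consumer surplus is the triangle under demand above P*: (1/2)(44.8)(234 - 166.8) = (1/2)(44.8)(67.2) = 1505.28.

1505.28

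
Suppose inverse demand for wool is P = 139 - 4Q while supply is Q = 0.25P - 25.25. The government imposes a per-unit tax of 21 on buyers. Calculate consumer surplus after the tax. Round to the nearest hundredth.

9.03

Rewriting supply in inverse form: P = 101 + 4Q.
Without the tax, 139 - 4Q = 101 + 4Q so Q* = 4.75 and P* = 120.
With the tax, buyers' net willingness to pay falls by 21: (139 - 21) - 4Q = 101 + 4Q, so Q_t = 2.125. Buyers pay P_b = 130.5; sellers receive P_s = P_b - 21 = 109.5.
Consumer surplus is the triangle under demand above P_b: (1/2)(2.125)(139 - 130.5) = 9.0312.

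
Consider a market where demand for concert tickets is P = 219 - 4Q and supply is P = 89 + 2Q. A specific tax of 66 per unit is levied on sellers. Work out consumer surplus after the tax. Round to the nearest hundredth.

Without the tax, 219 - 4Q = 89 + 2Q so Q* = 21.6667 and P* = 132.3333.
A tax on sellers shifts supply up by 66: 219 - 4Q = 89 + 2Q + 66, so Q_t = 10.6667. Buyers pay P_b = 176.3333; sellers receive P_s = P_b - 66 = 110.3333.
CS = (1/2)(Q_t)(219 - P_b) = (1/2)(10.6667)(42.6667) = 227.5556.

227.56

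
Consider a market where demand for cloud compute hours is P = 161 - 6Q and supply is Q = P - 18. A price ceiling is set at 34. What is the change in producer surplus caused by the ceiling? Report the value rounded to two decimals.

-80.66

Rewriting supply in inverse form: P = 18 + Q.
Free-market equilibrium: 161 - 6Q = 18 + Q gives Q* = 20.4286, P* = 38.4286.
At the ceiling price 34, quantity supplied is (34 - 18)/1 = 16; supply is the short side, so Q = 16 trades at P = 34.
PS goes from (1/2)(20.4286)(20.4286) = 208.6633 to 128 (computed as (34 - 18)(16) - (1/2)(1)(16)^2), a change of -80.6633.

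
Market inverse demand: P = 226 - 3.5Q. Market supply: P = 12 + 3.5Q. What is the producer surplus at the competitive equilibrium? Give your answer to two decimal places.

1635.57

Setting demand equal to supply, 214 = 7Q, so Q* = 30.5714 and P* = 119.
PS is the area between P* and the supply curve from 0 to Q*: (1/2)(30.5714)(107) = 1635.5714.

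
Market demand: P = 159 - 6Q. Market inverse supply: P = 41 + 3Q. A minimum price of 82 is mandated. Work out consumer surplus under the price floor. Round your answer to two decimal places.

494.08

Free-market equilibrium: 159 - 6Q = 41 + 3Q gives Q* = 13.1111, P* = 80.3333.
At the floor price 82, quantity demanded is (159 - 82)/6 = 12.8333; demand is the short side, so Q = 12.8333 trades at P = 82.
CS is the triangle under demand above 82: (1/2)(12.8333)(159 - 82) = 494.0833.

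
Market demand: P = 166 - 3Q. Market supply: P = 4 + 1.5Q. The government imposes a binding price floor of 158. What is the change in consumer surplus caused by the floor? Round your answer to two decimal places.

Without the control, 166 - 3Q = 4 + 1.5Q so Q* = 36 and P* = 58.
At the floor price 158, quantity demanded is (166 - 158)/3 = 2.6667; demand is the short side, so Q = 2.6667 trades at P = 158.
CS goes from (1/2)(36)(108) = 1944 to 10.6667 (computed as (166 - 158)(2.6667) - (1/2)(3)(2.6667)^2), a change of -1933.3333.

-1933.33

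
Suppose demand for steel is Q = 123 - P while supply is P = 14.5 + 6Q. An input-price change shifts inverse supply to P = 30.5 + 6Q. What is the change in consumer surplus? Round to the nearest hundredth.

Rewriting demand in inverse form: P = 123 - Q.
Initial equilibrium: Q_0 = 15.5, P_0 = 107.5; CS_0 = (1/2)(15.5)(15.5) = 120.125, PS_0 = (1/2)(15.5)(93) = 720.75.
New equilibrium: 123 - Q = 30.5 + 6Q gives Q_1 = 13.2143, P_1 = 109.7857; CS_1 = 87.3087, PS_1 = 523.852.
Change in consumer surplus = 87.3087 - 120.125 = -32.8163.

-32.82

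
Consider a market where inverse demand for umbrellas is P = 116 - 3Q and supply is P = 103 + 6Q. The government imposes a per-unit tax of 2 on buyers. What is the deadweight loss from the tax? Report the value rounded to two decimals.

Without the tax, 116 - 3Q = 103 + 6Q so Q* = 1.4444 and P* = 111.6667.
A tax on buyers shifts demand down by 2: (116 - 2) - 3Q = 103 + 6Q, so Q_t = 1.2222. Buyers pay P_b = 112.3333; sellers receive P_s = P_b - 2 = 110.3333.
The welfare triangle lost has base Q* - Q_t = 0.2222 and height t = 2, so DWL = (1/2)(0.2222)(2) = 0.2222.

0.22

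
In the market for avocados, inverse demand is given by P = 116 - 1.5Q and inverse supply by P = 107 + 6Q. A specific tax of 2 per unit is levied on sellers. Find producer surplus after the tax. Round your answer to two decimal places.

Pre-tax equilibrium: 116 - 1.5Q = 107 + 6Q gives Q* = 1.2, P* = 114.2.
With the tax, sellers need 2 more per unit: 116 - 1.5Q = 107 + 6Q + 2, so Q_t = 0.9333. Buyers pay P_b = 114.6; sellers receive P_s = P_b - 2 = 112.6.
PS = (1/2)(Q_t)(P_s - 107) = (1/2)(0.9333)(5.6) = 2.6133.

2.61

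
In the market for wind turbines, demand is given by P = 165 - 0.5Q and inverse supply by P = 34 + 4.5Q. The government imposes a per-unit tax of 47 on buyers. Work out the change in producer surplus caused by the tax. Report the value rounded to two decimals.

-909.45

Pre-tax equilibrium: 165 - 0.5Q = 34 + 4.5Q gives Q* = 26.2, P* = 151.9.
A tax on buyers shifts demand down by 47: (165 - 47) - 0.5Q = 34 + 4.5Q, so Q_t = 16.8. Buyers pay P_b = 156.6; sellers receive P_s = P_b - 47 = 109.6.
PS falls from (1/2)(26.2)(117.9) = 1544.49 to (1/2)(16.8)(75.6) = 635.04, a change of -909.45.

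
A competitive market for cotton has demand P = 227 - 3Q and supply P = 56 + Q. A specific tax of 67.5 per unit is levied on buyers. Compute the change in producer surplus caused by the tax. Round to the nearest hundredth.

Pre-tax equilibrium: 227 - 3Q = 56 + Q gives Q* = 42.75, P* = 98.75.
With the tax, buyers' net willingness to pay falls by 67.5: (227 - 67.5) - 3Q = 56 + Q, so Q_t = 25.875. Buyers pay P_b = 149.375; sellers receive P_s = P_b - 67.5 = 81.875.
Producers lose the trapezoid between P_s and P* out to Q_t plus the triangle from Q_t to Q*: change in PS = 334.7578 - 913.7812 = -579.0234.

-579.02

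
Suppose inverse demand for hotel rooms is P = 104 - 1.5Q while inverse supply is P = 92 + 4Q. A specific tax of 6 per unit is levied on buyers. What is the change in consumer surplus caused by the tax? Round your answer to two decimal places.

Without the tax, 104 - 1.5Q = 92 + 4Q so Q* = 2.1818 and P* = 100.7273.
A tax on buyers shifts demand down by 6: (104 - 6) - 1.5Q = 92 + 4Q, so Q_t = 1.0909. Buyers pay P_b = 102.3636; sellers receive P_s = P_b - 6 = 96.3636.
CS falls from (1/2)(2.1818)(3.2727) = 3.5702 to (1/2)(1.0909)(1.6364) = 0.8926, a change of -2.6777.

-2.68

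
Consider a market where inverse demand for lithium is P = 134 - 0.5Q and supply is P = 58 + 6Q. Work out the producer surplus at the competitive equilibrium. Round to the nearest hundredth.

410.13

Setting demand equal to supply, 76 = 6.5Q, so Q* = 11.6923 and P* = 128.1538.
Producer surplus is the triangle above supply below P*: (1/2)(11.6923)(128.1538 - 58) = (1/2)(11.6923)(70.1538) = 410.1302.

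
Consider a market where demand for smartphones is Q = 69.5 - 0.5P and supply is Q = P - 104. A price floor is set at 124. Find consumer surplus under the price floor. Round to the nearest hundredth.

Rewriting demand in inverse form: P = 139 - 2Q.
Rewriting supply in inverse form: P = 104 + Q.
Free-market equilibrium: 139 - 2Q = 104 + Q gives Q* = 11.6667, P* = 115.6667.
At P = 124, buyers demand (139 - 124)/2 = 7.5 while sellers would supply more, so the quantity traded is 7.5 at price 124.
CS is the triangle under demand above 124: (1/2)(7.5)(139 - 124) = 56.25.

56.25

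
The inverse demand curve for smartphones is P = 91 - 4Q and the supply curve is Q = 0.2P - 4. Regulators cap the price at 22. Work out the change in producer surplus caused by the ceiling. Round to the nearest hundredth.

Rewriting supply in inverse form: P = 20 + 5Q.
Free-market equilibrium: 91 - 4Q = 20 + 5Q gives Q* = 7.8889, P* = 59.4444.
At the ceiling price 22, quantity supplied is (22 - 20)/5 = 0.4; supply is the short side, so Q = 0.4 trades at P = 22.
PS goes from (1/2)(7.8889)(39.4444) = 155.5864 to 0.4 (computed as (22 - 20)(0.4) - (1/2)(5)(0.4)^2), a change of -155.1864.

-155.19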